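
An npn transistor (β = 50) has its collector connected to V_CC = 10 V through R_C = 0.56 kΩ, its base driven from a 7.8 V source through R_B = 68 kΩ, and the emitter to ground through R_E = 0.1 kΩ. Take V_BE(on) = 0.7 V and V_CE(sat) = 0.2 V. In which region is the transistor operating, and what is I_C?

Assume active. Base-emitter loop: I_B = (V_BB − V_BE)/(R_B + (β+1)R_E) = (7.8 − 0.7)/(68 + 51×0.1) = 0.0971 mA.
I_C = β·I_B = 50×0.0971 = 4.86 mA.
V_CE = V_CC − I_C·R_C − I_E·R_E = 10 − 4.86×0.56 − 4.95×0.1 = 6.79 V > V_CE(sat), so the active-region assumption holds.

active; I_C ≈ 4.9 mA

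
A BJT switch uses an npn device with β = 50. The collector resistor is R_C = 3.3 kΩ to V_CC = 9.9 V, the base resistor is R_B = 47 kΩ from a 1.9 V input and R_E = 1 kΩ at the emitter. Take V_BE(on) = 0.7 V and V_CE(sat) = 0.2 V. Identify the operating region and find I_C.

Assume active. Base-emitter loop: I_B = (V_BB − V_BE)/(R_B + (β+1)R_E) = (1.9 − 0.7)/(47 + 51×1) = 0.0122 mA.
I_C = β·I_B = 50×0.0122 = 0.612 mA.
V_CE = V_CC − I_C·R_C − I_E·R_E = 9.9 − 0.612×3.3 − 0.624×1 = 7.26 V > V_CE(sat), so the active-region assumption holds.

active; I_C ≈ 0.61 mA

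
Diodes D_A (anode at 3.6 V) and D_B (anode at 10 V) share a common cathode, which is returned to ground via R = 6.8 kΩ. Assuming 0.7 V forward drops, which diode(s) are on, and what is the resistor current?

Only D_B conducts; I_R ≈ 1.4 mA

Assume both conduct. Then node N would need to be at both 3.6−0.7 = 2.9 V and 10−0.7 = 9.3 V, which is impossible.
Assume only D_B conducts: V_N = 10 − 0.7 = 9.3 V, so I_R = 9.3/6.8 = 1.37 mA.
Check D_A: its anode-to-cathode voltage is 3.6 − 9.3 = -5.7 V < 0.7 V, so it is off. The assumption is consistent.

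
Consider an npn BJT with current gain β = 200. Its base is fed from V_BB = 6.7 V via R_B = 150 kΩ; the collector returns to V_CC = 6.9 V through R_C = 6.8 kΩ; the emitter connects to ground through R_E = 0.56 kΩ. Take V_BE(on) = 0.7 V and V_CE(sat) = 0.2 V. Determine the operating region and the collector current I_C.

Assume active: I_B = (6.7 − 0.7)/(150 + 201×0.56) = 0.0229 mA, I_C = β·I_B = 4.57 mA.
Then V_CE = 6.9 − 4.57×6.8 − 4.59×0.56 = -26.8 V < 0.2 V — the active assumption fails.
Re-solve with V_CE = 0.2 V. KCL at the emitter: V_E/R_E = (V_BB−0.7−V_E)/R_B + (V_CC−0.2−V_E)/R_C, giving V_E = 0.529 V.
I_C = (V_CC − 0.2 − V_E)/R_C = (6.7 − 0.529)/6.8 = 0.908 mA.
Check: I_B = (6 − 0.529)/150 = 0.0365 mA, and β·I_B = 7.3 mA > I_C, confirming saturation.

saturation; I_C ≈ 0.91 mA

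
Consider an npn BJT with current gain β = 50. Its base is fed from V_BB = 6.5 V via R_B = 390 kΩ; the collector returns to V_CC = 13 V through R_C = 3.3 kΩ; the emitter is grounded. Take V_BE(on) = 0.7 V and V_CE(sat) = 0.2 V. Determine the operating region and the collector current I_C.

Assume active. Base-emitter loop: I_B = (V_BB − V_BE)/R_B = (6.5 − 0.7)/390 = 0.0149 mA.
I_C = β·I_B = 50×0.0149 = 0.744 mA.
V_CE = V_CC − I_C·R_C = 13 − 0.744×3.3 = 10.5 V > V_CE(sat), so the active-region assumption holds.

active; I_C ≈ 0.74 mA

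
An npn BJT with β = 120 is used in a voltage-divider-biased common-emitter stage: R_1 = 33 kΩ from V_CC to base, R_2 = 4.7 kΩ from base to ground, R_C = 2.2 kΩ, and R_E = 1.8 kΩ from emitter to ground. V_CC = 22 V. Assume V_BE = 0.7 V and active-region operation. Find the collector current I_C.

Thevenize the base divider: V_Th = V_CC·R_2/(R_1+R_2) = 22×4.7/37.7 = 2.74 V, R_Th = R_1‖R_2 = 4.11 kΩ.
Base-emitter loop: V_Th = I_B·R_Th + V_BE + (β+1)I_B·R_E, so I_B = (2.74 − 0.7) / (4.11 + 121×1.8) = 0.0092 mA.
I_C = β·I_B = 120×0.0092 = 1.1 mA, and I_E = (β+1)I_B = 1.11 mA.
V_CE = V_CC − I_C·R_C − I_E·R_E = 22 − 1.1×2.2 − 1.11×1.8 = 17.6 V.
V_CE = 17.6 V > 0.2 V confirms active-region operation.

I_C ≈ 1.1 mA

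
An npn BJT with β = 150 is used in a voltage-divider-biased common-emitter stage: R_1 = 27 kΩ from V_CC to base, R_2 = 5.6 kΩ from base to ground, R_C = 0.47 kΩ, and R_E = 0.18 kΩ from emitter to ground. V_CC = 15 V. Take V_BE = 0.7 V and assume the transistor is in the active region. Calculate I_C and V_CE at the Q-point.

I_C ≈ 8.8 mA, V_CE ≈ 9.2 V

Thevenize the base divider: V_Th = V_CC·R_2/(R_1+R_2) = 15×5.6/32.6 = 2.58 V, R_Th = R_1‖R_2 = 4.64 kΩ.
Base-emitter loop: V_Th = I_B·R_Th + V_BE + (β+1)I_B·R_E, so I_B = (2.58 − 0.7) / (4.64 + 151×0.18) = 0.059 mA.
I_C = β·I_B = 150×0.059 = 8.85 mA, and I_E = (β+1)I_B = 8.91 mA.
V_CE = V_CC − I_C·R_C − I_E·R_E = 15 − 8.85×0.47 − 8.91×0.18 = 9.24 V.
V_CE = 9.24 V > 0.2 V confirms active-region operation.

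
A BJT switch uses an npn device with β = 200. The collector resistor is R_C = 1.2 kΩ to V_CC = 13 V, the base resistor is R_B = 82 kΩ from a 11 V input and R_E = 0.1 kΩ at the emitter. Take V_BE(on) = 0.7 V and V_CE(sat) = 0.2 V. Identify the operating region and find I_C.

Assume active: I_B = (11 − 0.7)/(82 + 201×0.1) = 0.101 mA, I_C = β·I_B = 20.2 mA.
Then V_CE = 13 − 20.2×1.2 − 20.3×0.1 = -13.2 V < 0.2 V — the active assumption fails.
Re-solve with V_CE = 0.2 V. KCL at the emitter: V_E/R_E = (V_BB−0.7−V_E)/R_B + (V_CC−0.2−V_E)/R_C, giving V_E = 0.995 V.
I_C = (V_CC − 0.2 − V_E)/R_C = (12.8 − 0.995)/1.2 = 9.84 mA.
Check: I_B = (10.3 − 0.995)/82 = 0.113 mA, and β·I_B = 22.7 mA > I_C, confirming saturation.

saturation; I_C ≈ 9.8 mA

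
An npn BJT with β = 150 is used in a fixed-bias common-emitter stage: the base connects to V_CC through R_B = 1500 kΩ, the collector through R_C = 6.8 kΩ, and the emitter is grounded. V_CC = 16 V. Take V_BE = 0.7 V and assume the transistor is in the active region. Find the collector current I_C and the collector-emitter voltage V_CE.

Base loop: V_CC = I_B·R_B + V_BE, so I_B = (16 − 0.7)/1500 kΩ = 0.0102 mA.
In the active region I_C = β·I_B = 150 × 0.0102 = 1.53 mA.
Collector loop: V_CE = V_CC − I_C·R_C = 16 − 1.53×6.8 = 5.6 V.
Since V_CE = 5.6 V > V_CE(sat) ≈ 0.2 V, the transistor is in the active region as assumed.

I_C ≈ 1.5 mA, V_CE ≈ 5.6 V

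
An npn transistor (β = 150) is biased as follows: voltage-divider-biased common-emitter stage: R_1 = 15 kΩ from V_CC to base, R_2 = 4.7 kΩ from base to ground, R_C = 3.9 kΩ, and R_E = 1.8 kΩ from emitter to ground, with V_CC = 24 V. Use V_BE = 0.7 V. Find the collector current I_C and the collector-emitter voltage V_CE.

Thevenize the base divider: V_Th = V_CC·R_2/(R_1+R_2) = 24×4.7/19.7 = 5.73 V, R_Th = R_1‖R_2 = 3.58 kΩ.
Base-emitter loop: V_Th = I_B·R_Th + V_BE + (β+1)I_B·R_E, so I_B = (5.73 − 0.7) / (3.58 + 151×1.8) = 0.0183 mA.
I_C = β·I_B = 150×0.0183 = 2.74 mA, and I_E = (β+1)I_B = 2.76 mA.
V_CE = V_CC − I_C·R_C − I_E·R_E = 24 − 2.74×3.9 − 2.76×1.8 = 8.36 V.
V_CE = 8.36 V > 0.2 V confirms active-region operation.

I_C ≈ 2.7 mA, V_CE ≈ 8.4 V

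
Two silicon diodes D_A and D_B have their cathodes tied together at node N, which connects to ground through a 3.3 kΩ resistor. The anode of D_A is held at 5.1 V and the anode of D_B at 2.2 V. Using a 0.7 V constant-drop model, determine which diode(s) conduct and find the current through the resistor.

Only D_A conducts; I_R ≈ 1.3 mA

Assume both conduct. Then node N would need to be at both 5.1−0.7 = 4.4 V and 2.2−0.7 = 1.5 V, which is impossible.
Assume only D_A conducts: V_N = 5.1 − 0.7 = 4.4 V, so I_R = 4.4/3.3 = 1.33 mA.
Check D_B: its anode-to-cathode voltage is 2.2 − 4.4 = -2.2 V < 0.7 V, so it is off. The assumption is consistent.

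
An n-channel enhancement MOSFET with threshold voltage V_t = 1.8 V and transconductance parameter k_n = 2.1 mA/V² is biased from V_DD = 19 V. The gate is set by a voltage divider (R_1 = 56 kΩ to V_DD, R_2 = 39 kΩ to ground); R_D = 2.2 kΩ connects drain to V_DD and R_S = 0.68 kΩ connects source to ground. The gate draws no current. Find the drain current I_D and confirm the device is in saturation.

V_G = V_DD·R_2/(R_1+R_2) = 19×39/95 = 7.8 V.
Assume saturation: I_D = (k_n/2)(V_GS − V_t)² with V_GS = V_G − I_D·R_S = 7.8 − 0.68·I_D.
Substituting gives 0.486·I_D² − 9.57·I_D + 37.8 = 0, with roots I_D = 5.47 or 14.2 mA.
The root I_D = 14.2 mA gives V_GS = -1.88 V ≤ V_t, so take I_D = 5.47 mA.
Then V_GS = 4.08 V and V_DS = V_DD − I_D(R_D+R_S) = 19 − 5.47×2.88 = 3.25 V.
Saturation requires V_DS ≥ V_GS − V_t = 2.28 V; 3.25 ≥ 2.28 ✓.

I_D ≈ 5.5 mA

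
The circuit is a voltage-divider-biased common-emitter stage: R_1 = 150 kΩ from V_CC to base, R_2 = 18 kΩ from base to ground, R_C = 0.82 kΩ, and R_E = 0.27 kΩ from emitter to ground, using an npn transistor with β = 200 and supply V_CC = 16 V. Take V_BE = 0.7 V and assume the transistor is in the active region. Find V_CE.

V_CE ≈ 13 V

Thevenize the base divider: V_Th = V_CC·R_2/(R_1+R_2) = 16×18/168 = 1.71 V, R_Th = R_1‖R_2 = 16.1 kΩ.
Base-emitter loop: V_Th = I_B·R_Th + V_BE + (β+1)I_B·R_E, so I_B = (1.71 − 0.7) / (16.1 + 201×0.27) = 0.0144 mA.
I_C = β·I_B = 200×0.0144 = 2.88 mA, and I_E = (β+1)I_B = 2.9 mA.
V_CE = V_CC − I_C·R_C − I_E·R_E = 16 − 2.88×0.82 − 2.9×0.27 = 12.9 V.
V_CE = 12.9 V > 0.2 V confirms active-region operation.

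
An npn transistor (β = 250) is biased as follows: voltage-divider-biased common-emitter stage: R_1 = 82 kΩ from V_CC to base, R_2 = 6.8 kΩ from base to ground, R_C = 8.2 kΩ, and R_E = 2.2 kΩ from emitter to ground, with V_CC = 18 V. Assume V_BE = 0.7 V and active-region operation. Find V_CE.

V_CE ≈ 15 V

Thevenize the base divider: V_Th = V_CC·R_2/(R_1+R_2) = 18×6.8/88.8 = 1.38 V, R_Th = R_1‖R_2 = 6.28 kΩ.
Base-emitter loop: V_Th = I_B·R_Th + V_BE + (β+1)I_B·R_E, so I_B = (1.38 − 0.7) / (6.28 + 251×2.2) = 0.00121 mA.
I_C = β·I_B = 250×0.00121 = 0.304 mA, and I_E = (β+1)I_B = 0.305 mA.
V_CE = V_CC − I_C·R_C − I_E·R_E = 18 − 0.304×8.2 − 0.305×2.2 = 14.8 V.
V_CE = 14.8 V > 0.2 V confirms active-region operation.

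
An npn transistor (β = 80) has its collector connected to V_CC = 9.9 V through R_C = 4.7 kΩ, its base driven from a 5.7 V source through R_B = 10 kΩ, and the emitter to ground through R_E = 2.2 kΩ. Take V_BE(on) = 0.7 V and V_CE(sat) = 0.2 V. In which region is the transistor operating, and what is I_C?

Assume active: I_B = (5.7 − 0.7)/(10 + 81×2.2) = 0.0266 mA, I_C = β·I_B = 2.13 mA.
Then V_CE = 9.9 − 2.13×4.7 − 2.15×2.2 = -4.82 V < 0.2 V — the active assumption fails.
Re-solve with V_CE = 0.2 V. KCL at the emitter: V_E/R_E = (V_BB−0.7−V_E)/R_B + (V_CC−0.2−V_E)/R_C, giving V_E = 3.34 V.
I_C = (V_CC − 0.2 − V_E)/R_C = (9.7 − 3.34)/4.7 = 1.35 mA.
Check: I_B = (5 − 3.34)/10 = 0.166 mA, and β·I_B = 13.3 mA > I_C, confirming saturation.

saturation; I_C ≈ 1.4 mA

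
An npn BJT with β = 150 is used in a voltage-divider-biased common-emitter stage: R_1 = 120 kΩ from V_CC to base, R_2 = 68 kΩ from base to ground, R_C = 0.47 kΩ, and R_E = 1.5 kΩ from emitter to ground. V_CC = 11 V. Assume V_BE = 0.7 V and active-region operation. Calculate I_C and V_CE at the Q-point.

Thevenize the base divider: V_Th = V_CC·R_2/(R_1+R_2) = 11×68/188 = 3.98 V, R_Th = R_1‖R_2 = 43.4 kΩ.
Base-emitter loop: V_Th = I_B·R_Th + V_BE + (β+1)I_B·R_E, so I_B = (3.98 − 0.7) / (43.4 + 151×1.5) = 0.0121 mA.
I_C = β·I_B = 150×0.0121 = 1.82 mA, and I_E = (β+1)I_B = 1.83 mA.
V_CE = V_CC − I_C·R_C − I_E·R_E = 11 − 1.82×0.47 − 1.83×1.5 = 7.39 V.
V_CE = 7.39 V > 0.2 V confirms active-region operation.

I_C ≈ 1.8 mA, V_CE ≈ 7.4 V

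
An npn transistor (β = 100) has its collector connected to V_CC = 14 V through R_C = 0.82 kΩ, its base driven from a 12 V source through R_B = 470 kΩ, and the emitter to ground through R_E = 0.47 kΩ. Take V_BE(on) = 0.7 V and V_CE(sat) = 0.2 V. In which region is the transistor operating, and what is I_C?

active; I_C ≈ 2.2 mA

Assume active. Base-emitter loop: I_B = (V_BB − V_BE)/(R_B + (β+1)R_E) = (12 − 0.7)/(470 + 101×0.47) = 0.0218 mA.
I_C = β·I_B = 100×0.0218 = 2.18 mA.
V_CE = V_CC − I_C·R_C − I_E·R_E = 14 − 2.18×0.82 − 2.21×0.47 = 11.2 V > V_CE(sat), so the active-region assumption holds.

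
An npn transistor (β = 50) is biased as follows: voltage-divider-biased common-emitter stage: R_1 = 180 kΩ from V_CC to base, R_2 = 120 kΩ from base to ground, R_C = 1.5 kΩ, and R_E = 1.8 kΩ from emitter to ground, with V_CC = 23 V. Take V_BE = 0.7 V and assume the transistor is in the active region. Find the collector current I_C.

Thevenize the base divider: V_Th = V_CC·R_2/(R_1+R_2) = 23×120/300 = 9.2 V, R_Th = R_1‖R_2 = 72 kΩ.
Base-emitter loop: V_Th = I_B·R_Th + V_BE + (β+1)I_B·R_E, so I_B = (9.2 − 0.7) / (72 + 51×1.8) = 0.0519 mA.
I_C = β·I_B = 50×0.0519 = 2.59 mA, and I_E = (β+1)I_B = 2.65 mA.
V_CE = V_CC − I_C·R_C − I_E·R_E = 23 − 2.59×1.5 − 2.65×1.8 = 14.3 V.
V_CE = 14.3 V > 0.2 V confirms active-region operation.

I_C ≈ 2.6 mA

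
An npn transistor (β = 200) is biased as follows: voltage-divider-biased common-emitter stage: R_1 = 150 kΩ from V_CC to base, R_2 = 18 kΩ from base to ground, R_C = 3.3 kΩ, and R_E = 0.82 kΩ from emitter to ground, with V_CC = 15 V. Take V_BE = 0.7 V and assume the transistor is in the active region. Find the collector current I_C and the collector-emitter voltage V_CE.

Thevenize the base divider: V_Th = V_CC·R_2/(R_1+R_2) = 15×18/168 = 1.61 V, R_Th = R_1‖R_2 = 16.1 kΩ.
Base-emitter loop: V_Th = I_B·R_Th + V_BE + (β+1)I_B·R_E, so I_B = (1.61 − 0.7) / (16.1 + 201×0.82) = 0.00501 mA.
I_C = β·I_B = 200×0.00501 = 1 mA, and I_E = (β+1)I_B = 1.01 mA.
V_CE = V_CC − I_C·R_C − I_E·R_E = 15 − 1×3.3 − 1.01×0.82 = 10.9 V.
V_CE = 10.9 V > 0.2 V confirms active-region operation.

I_C ≈ 1 mA, V_CE ≈ 11 V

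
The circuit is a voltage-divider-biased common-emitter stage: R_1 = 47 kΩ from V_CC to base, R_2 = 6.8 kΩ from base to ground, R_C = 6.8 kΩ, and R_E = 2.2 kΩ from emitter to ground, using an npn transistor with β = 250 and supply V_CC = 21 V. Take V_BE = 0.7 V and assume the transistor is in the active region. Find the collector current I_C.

I_C ≈ 0.88 mA

Thevenize the base divider: V_Th = V_CC·R_2/(R_1+R_2) = 21×6.8/53.8 = 2.65 V, R_Th = R_1‖R_2 = 5.94 kΩ.
Base-emitter loop: V_Th = I_B·R_Th + V_BE + (β+1)I_B·R_E, so I_B = (2.65 − 0.7) / (5.94 + 251×2.2) = 0.0035 mA.
I_C = β·I_B = 250×0.0035 = 0.875 mA, and I_E = (β+1)I_B = 0.879 mA.
V_CE = V_CC − I_C·R_C − I_E·R_E = 21 − 0.875×6.8 − 0.879×2.2 = 13.1 V.
V_CE = 13.1 V > 0.2 V confirms active-region operation.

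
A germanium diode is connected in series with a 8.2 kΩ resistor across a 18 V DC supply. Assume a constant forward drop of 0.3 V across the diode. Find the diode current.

I ≈ 2.2 mA

KVL around the loop: 18 = V_D + I·R = 0.3 + I × 8.2 kΩ.
So I = (18 − 0.3) / 8.2 kΩ = 17.7 / 8.2 = 2.16 mA.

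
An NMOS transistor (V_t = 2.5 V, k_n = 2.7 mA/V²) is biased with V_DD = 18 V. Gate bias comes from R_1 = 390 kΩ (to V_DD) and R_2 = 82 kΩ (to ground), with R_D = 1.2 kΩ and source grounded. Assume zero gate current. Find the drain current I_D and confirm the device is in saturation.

V_G = V_DD·R_2/(R_1+R_2) = 18×82/472 = 3.13 V. With the source grounded, V_GS = V_G = 3.13 V.
Assume saturation: I_D = (k_n/2)(V_GS − V_t)² = (2.7/2)×(3.13 − 2.5)² = 1.35×0.627² = 0.531 mA.
V_DS = V_DD − I_D·R_D = 18 − 0.531×1.2 = 17.4 V.
Saturation requires V_DS ≥ V_GS − V_t = 0.627 V; 17.4 ≥ 0.627 ✓.

I_D ≈ 0.53 mA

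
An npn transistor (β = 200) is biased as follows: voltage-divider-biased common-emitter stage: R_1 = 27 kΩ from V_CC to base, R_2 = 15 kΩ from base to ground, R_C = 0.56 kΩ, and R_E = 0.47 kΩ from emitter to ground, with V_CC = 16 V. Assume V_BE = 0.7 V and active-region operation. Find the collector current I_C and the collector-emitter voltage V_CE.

Thevenize the base divider: V_Th = V_CC·R_2/(R_1+R_2) = 16×15/42 = 5.71 V, R_Th = R_1‖R_2 = 9.64 kΩ.
Base-emitter loop: V_Th = I_B·R_Th + V_BE + (β+1)I_B·R_E, so I_B = (5.71 − 0.7) / (9.64 + 201×0.47) = 0.0482 mA.
I_C = β·I_B = 200×0.0482 = 9.63 mA, and I_E = (β+1)I_B = 9.68 mA.
V_CE = V_CC − I_C·R_C − I_E·R_E = 16 − 9.63×0.56 − 9.68×0.47 = 6.06 V.
V_CE = 6.06 V > 0.2 V confirms active-region operation.

I_C ≈ 9.6 mA, V_CE ≈ 6.1 V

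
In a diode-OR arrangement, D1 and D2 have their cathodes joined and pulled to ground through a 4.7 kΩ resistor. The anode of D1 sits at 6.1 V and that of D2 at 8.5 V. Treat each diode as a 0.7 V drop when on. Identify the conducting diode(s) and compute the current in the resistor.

Only D2 conducts; I_R ≈ 1.7 mA

Assume both conduct. Then node N would need to be at both 6.1−0.7 = 5.4 V and 8.5−0.7 = 7.8 V, which is impossible.
Assume only D2 conducts: V_N = 8.5 − 0.7 = 7.8 V, so I_R = 7.8/4.7 = 1.66 mA.
Check D1: its anode-to-cathode voltage is 6.1 − 7.8 = -1.7 V < 0.7 V, so it is off. The assumption is consistent.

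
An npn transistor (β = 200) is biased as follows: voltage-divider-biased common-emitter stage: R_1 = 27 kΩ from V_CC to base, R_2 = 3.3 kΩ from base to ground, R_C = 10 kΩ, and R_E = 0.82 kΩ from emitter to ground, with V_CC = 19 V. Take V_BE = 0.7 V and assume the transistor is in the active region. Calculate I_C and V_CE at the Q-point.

I_C ≈ 1.6 mA, V_CE ≈ 1.3 V

Thevenize the base divider: V_Th = V_CC·R_2/(R_1+R_2) = 19×3.3/30.3 = 2.07 V, R_Th = R_1‖R_2 = 2.94 kΩ.
Base-emitter loop: V_Th = I_B·R_Th + V_BE + (β+1)I_B·R_E, so I_B = (2.07 − 0.7) / (2.94 + 201×0.82) = 0.00816 mA.
I_C = β·I_B = 200×0.00816 = 1.63 mA, and I_E = (β+1)I_B = 1.64 mA.
V_CE = V_CC − I_C·R_C − I_E·R_E = 19 − 1.63×10 − 1.64×0.82 = 1.33 V.
V_CE = 1.33 V > 0.2 V confirms active-region operation.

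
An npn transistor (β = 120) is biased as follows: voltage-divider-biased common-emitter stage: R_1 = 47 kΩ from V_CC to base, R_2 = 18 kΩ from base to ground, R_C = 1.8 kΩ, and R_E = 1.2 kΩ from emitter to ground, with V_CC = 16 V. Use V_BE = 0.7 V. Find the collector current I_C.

Thevenize the base divider: V_Th = V_CC·R_2/(R_1+R_2) = 16×18/65 = 4.43 V, R_Th = R_1‖R_2 = 13 kΩ.
Base-emitter loop: V_Th = I_B·R_Th + V_BE + (β+1)I_B·R_E, so I_B = (4.43 − 0.7) / (13 + 121×1.2) = 0.0236 mA.
I_C = β·I_B = 120×0.0236 = 2.83 mA, and I_E = (β+1)I_B = 2.85 mA.
V_CE = V_CC − I_C·R_C − I_E·R_E = 16 − 2.83×1.8 − 2.85×1.2 = 7.48 V.
V_CE = 7.48 V > 0.2 V confirms active-region operation.

I_C ≈ 2.8 mA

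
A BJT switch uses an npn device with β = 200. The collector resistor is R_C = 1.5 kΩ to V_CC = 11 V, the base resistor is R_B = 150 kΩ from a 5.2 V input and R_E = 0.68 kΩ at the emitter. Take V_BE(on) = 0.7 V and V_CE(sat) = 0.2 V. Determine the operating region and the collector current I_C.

active; I_C ≈ 3.1 mA

Assume active. Base-emitter loop: I_B = (V_BB − V_BE)/(R_B + (β+1)R_E) = (5.2 − 0.7)/(150 + 201×0.68) = 0.0157 mA.
I_C = β·I_B = 200×0.0157 = 3.14 mA.
V_CE = V_CC − I_C·R_C − I_E·R_E = 11 − 3.14×1.5 − 3.16×0.68 = 4.15 V > V_CE(sat), so the active-region assumption holds.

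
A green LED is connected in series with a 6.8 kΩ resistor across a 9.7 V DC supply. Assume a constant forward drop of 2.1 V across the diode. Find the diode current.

I ≈ 1.1 mA

KVL around the loop: 9.7 = V_D + I·R = 2.1 + I × 6.8 kΩ.
So I = (9.7 − 2.1) / 6.8 kΩ = 7.6 / 6.8 = 1.12 mA.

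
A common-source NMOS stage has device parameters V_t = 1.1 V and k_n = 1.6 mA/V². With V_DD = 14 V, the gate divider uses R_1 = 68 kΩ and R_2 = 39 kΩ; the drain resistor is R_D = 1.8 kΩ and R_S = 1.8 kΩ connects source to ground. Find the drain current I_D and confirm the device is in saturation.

I_D ≈ 1.5 mA

V_G = V_DD·R_2/(R_1+R_2) = 14×39/107 = 5.1 V.
Assume saturation: I_D = (k_n/2)(V_GS − V_t)² with V_GS = V_G − I_D·R_S = 5.1 − 1.8·I_D.
Substituting gives 2.59·I_D² − 12.5·I_D + 12.8 = 0, with roots I_D = 1.47 or 3.36 mA.
The root I_D = 3.36 mA gives V_GS = -0.95 V ≤ V_t, so take I_D = 1.47 mA.
Then V_GS = 2.46 V and V_DS = V_DD − I_D(R_D+R_S) = 14 − 1.47×3.6 = 8.71 V.
Saturation requires V_DS ≥ V_GS − V_t = 1.36 V; 8.71 ≥ 1.36 ✓.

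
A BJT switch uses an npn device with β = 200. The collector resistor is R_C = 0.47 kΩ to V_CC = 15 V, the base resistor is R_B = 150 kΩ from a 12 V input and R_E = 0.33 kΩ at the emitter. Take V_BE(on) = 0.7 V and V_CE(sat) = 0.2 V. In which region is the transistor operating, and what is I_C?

active; I_C ≈ 10 mA

Assume active. Base-emitter loop: I_B = (V_BB − V_BE)/(R_B + (β+1)R_E) = (12 − 0.7)/(150 + 201×0.33) = 0.0522 mA.
I_C = β·I_B = 200×0.0522 = 10.4 mA.
V_CE = V_CC − I_C·R_C − I_E·R_E = 15 − 10.4×0.47 − 10.5×0.33 = 6.63 V > V_CE(sat), so the active-region assumption holds.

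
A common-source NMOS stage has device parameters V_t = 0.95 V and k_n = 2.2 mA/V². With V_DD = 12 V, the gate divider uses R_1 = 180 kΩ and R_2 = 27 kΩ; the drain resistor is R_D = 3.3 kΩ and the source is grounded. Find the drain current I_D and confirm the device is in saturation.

I_D ≈ 0.42 mA

V_G = V_DD·R_2/(R_1+R_2) = 12×27/207 = 1.57 V. With the source grounded, V_GS = V_G = 1.57 V.
Assume saturation: I_D = (k_n/2)(V_GS − V_t)² = (2.2/2)×(1.57 − 0.95)² = 1.1×0.615² = 0.416 mA.
V_DS = V_DD − I_D·R_D = 12 − 0.416×3.3 = 10.6 V.
Saturation requires V_DS ≥ V_GS − V_t = 0.615 V; 10.6 ≥ 0.615 ✓.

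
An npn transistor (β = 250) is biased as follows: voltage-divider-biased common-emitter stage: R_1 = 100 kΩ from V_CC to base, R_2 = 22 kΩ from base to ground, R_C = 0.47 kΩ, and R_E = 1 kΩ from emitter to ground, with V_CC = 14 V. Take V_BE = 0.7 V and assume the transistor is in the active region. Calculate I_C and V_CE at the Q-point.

Thevenize the base divider: V_Th = V_CC·R_2/(R_1+R_2) = 14×22/122 = 2.52 V, R_Th = R_1‖R_2 = 18 kΩ.
Base-emitter loop: V_Th = I_B·R_Th + V_BE + (β+1)I_B·R_E, so I_B = (2.52 − 0.7) / (18 + 251×1) = 0.00678 mA.
I_C = β·I_B = 250×0.00678 = 1.7 mA, and I_E = (β+1)I_B = 1.7 mA.
V_CE = V_CC − I_C·R_C − I_E·R_E = 14 − 1.7×0.47 − 1.7×1 = 11.5 V.
V_CE = 11.5 V > 0.2 V confirms active-region operation.

I_C ≈ 1.7 mA, V_CE ≈ 12 V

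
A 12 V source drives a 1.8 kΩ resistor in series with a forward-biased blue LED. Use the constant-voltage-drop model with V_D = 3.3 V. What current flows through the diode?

KVL around the loop: 12 = V_D + I·R = 3.3 + I × 1.8 kΩ.
So I = (12 − 3.3) / 1.8 kΩ = 8.7 / 1.8 = 4.83 mA.

I ≈ 4.8 mA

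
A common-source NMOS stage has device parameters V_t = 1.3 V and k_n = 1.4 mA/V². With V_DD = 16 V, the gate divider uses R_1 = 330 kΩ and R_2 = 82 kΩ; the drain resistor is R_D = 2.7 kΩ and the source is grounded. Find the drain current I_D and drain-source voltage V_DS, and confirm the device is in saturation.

I_D ≈ 2.5 mA, V_DS ≈ 9.3 V

V_G = V_DD·R_2/(R_1+R_2) = 16×82/412 = 3.18 V. With the source grounded, V_GS = V_G = 3.18 V.
Assume saturation: I_D = (k_n/2)(V_GS − V_t)² = (1.4/2)×(3.18 − 1.3)² = 0.7×1.88² = 2.49 mA.
V_DS = V_DD − I_D·R_D = 16 − 2.49×2.7 = 9.29 V.
Saturation requires V_DS ≥ V_GS − V_t = 1.88 V; 9.29 ≥ 1.88 ✓.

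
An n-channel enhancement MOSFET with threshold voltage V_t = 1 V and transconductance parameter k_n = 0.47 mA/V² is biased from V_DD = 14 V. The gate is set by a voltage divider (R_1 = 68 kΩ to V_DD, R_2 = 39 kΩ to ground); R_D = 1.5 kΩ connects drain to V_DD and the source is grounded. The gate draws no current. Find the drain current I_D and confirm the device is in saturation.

V_G = V_DD·R_2/(R_1+R_2) = 14×39/107 = 5.1 V. With the source grounded, V_GS = V_G = 5.1 V.
Assume saturation: I_D = (k_n/2)(V_GS − V_t)² = (0.47/2)×(5.1 − 1)² = 0.235×4.1² = 3.96 mA.
V_DS = V_DD − I_D·R_D = 14 − 3.96×1.5 = 8.07 V.
Saturation requires V_DS ≥ V_GS − V_t = 4.1 V; 8.07 ≥ 4.1 ✓.

I_D ≈ 4 mA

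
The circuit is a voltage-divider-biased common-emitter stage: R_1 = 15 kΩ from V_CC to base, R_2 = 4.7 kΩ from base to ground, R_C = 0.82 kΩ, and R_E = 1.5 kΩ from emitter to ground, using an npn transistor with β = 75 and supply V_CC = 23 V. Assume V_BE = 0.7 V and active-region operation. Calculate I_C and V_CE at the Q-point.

I_C ≈ 3.1 mA, V_CE ≈ 16 V

Thevenize the base divider: V_Th = V_CC·R_2/(R_1+R_2) = 23×4.7/19.7 = 5.49 V, R_Th = R_1‖R_2 = 3.58 kΩ.
Base-emitter loop: V_Th = I_B·R_Th + V_BE + (β+1)I_B·R_E, so I_B = (5.49 − 0.7) / (3.58 + 76×1.5) = 0.0407 mA.
I_C = β·I_B = 75×0.0407 = 3.05 mA, and I_E = (β+1)I_B = 3.09 mA.
V_CE = V_CC − I_C·R_C − I_E·R_E = 23 − 3.05×0.82 − 3.09×1.5 = 15.9 V.
V_CE = 15.9 V > 0.2 V confirms active-region operation.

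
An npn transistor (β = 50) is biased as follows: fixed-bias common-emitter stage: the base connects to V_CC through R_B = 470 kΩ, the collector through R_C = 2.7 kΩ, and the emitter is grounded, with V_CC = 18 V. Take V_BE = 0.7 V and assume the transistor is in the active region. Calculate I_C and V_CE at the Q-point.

Base loop: V_CC = I_B·R_B + V_BE, so I_B = (18 − 0.7)/470 kΩ = 0.0368 mA.
In the active region I_C = β·I_B = 50 × 0.0368 = 1.84 mA.
Collector loop: V_CE = V_CC − I_C·R_C = 18 − 1.84×2.7 = 13 V.
Since V_CE = 13 V > V_CE(sat) ≈ 0.2 V, the transistor is in the active region as assumed.

I_C ≈ 1.8 mA, V_CE ≈ 13 V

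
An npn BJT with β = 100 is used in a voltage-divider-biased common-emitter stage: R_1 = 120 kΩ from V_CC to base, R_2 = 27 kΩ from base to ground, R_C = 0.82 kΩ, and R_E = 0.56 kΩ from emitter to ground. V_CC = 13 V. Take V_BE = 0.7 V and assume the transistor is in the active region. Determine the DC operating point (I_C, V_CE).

I_C ≈ 2.1 mA, V_CE ≈ 10 V

Thevenize the base divider: V_Th = V_CC·R_2/(R_1+R_2) = 13×27/147 = 2.39 V, R_Th = R_1‖R_2 = 22 kΩ.
Base-emitter loop: V_Th = I_B·R_Th + V_BE + (β+1)I_B·R_E, so I_B = (2.39 − 0.7) / (22 + 101×0.56) = 0.0215 mA.
I_C = β·I_B = 100×0.0215 = 2.15 mA, and I_E = (β+1)I_B = 2.17 mA.
V_CE = V_CC − I_C·R_C − I_E·R_E = 13 − 2.15×0.82 − 2.17×0.56 = 10 V.
V_CE = 10 V > 0.2 V confirms active-region operation.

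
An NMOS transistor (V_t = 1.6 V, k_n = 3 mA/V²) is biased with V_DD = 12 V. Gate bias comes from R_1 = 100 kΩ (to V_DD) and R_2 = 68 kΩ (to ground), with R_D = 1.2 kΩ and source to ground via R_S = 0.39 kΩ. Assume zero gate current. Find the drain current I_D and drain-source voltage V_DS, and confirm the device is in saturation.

I_D ≈ 4.1 mA, V_DS ≈ 5.5 V

V_G = V_DD·R_2/(R_1+R_2) = 12×68/168 = 4.86 V.
Assume saturation: I_D = (k_n/2)(V_GS − V_t)² with V_GS = V_G − I_D·R_S = 4.86 − 0.39·I_D.
Substituting gives 0.228·I_D² − 4.81·I_D + 15.9 = 0, with roots I_D = 4.11 or 17 mA.
The root I_D = 17 mA gives V_GS = -1.76 V ≤ V_t, so take I_D = 4.11 mA.
Then V_GS = 3.25 V and V_DS = V_DD − I_D(R_D+R_S) = 12 − 4.11×1.59 = 5.47 V.
Saturation requires V_DS ≥ V_GS − V_t = 1.65 V; 5.47 ≥ 1.65 ✓.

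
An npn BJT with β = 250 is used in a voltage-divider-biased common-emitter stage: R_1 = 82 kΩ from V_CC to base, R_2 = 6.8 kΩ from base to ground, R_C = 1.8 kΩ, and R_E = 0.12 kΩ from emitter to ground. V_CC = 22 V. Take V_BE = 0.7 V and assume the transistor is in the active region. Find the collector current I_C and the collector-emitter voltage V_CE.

Thevenize the base divider: V_Th = V_CC·R_2/(R_1+R_2) = 22×6.8/88.8 = 1.68 V, R_Th = R_1‖R_2 = 6.28 kΩ.
Base-emitter loop: V_Th = I_B·R_Th + V_BE + (β+1)I_B·R_E, so I_B = (1.68 − 0.7) / (6.28 + 251×0.12) = 0.0271 mA.
I_C = β·I_B = 250×0.0271 = 6.76 mA, and I_E = (β+1)I_B = 6.79 mA.
V_CE = V_CC − I_C·R_C − I_E·R_E = 22 − 6.76×1.8 − 6.79×0.12 = 9.01 V.
V_CE = 9.01 V > 0.2 V confirms active-region operation.

I_C ≈ 6.8 mA, V_CE ≈ 9 V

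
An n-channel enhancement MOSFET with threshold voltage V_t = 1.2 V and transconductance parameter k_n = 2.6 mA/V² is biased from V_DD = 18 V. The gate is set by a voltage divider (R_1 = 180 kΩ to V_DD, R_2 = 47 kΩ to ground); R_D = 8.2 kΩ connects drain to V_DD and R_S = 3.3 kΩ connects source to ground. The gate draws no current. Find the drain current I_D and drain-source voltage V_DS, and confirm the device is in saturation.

I_D ≈ 0.57 mA, V_DS ≈ 11 V

V_G = V_DD·R_2/(R_1+R_2) = 18×47/227 = 3.73 V.
Assume saturation: I_D = (k_n/2)(V_GS − V_t)² with V_GS = V_G − I_D·R_S = 3.73 − 3.3·I_D.
Substituting gives 14.2·I_D² − 22.7·I_D + 8.3 = 0, with roots I_D = 0.566 or 1.04 mA.
The root I_D = 1.04 mA gives V_GS = 0.307 V ≤ V_t, so take I_D = 0.566 mA.
Then V_GS = 1.86 V and V_DS = V_DD − I_D(R_D+R_S) = 18 − 0.566×11.5 = 11.5 V.
Saturation requires V_DS ≥ V_GS − V_t = 0.66 V; 11.5 ≥ 0.66 ✓.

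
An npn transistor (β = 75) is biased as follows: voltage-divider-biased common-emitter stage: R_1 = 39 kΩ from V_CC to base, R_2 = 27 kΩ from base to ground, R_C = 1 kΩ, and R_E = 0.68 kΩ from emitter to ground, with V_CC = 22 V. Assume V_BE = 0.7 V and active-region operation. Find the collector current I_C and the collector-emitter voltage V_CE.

Thevenize the base divider: V_Th = V_CC·R_2/(R_1+R_2) = 22×27/66 = 9 V, R_Th = R_1‖R_2 = 16 kΩ.
Base-emitter loop: V_Th = I_B·R_Th + V_BE + (β+1)I_B·R_E, so I_B = (9 − 0.7) / (16 + 76×0.68) = 0.123 mA.
I_C = β·I_B = 75×0.123 = 9.2 mA, and I_E = (β+1)I_B = 9.33 mA.
V_CE = V_CC − I_C·R_C − I_E·R_E = 22 − 9.2×1 − 9.33×0.68 = 6.45 V.
V_CE = 6.45 V > 0.2 V confirms active-region operation.

I_C ≈ 9.2 mA, V_CE ≈ 6.5 V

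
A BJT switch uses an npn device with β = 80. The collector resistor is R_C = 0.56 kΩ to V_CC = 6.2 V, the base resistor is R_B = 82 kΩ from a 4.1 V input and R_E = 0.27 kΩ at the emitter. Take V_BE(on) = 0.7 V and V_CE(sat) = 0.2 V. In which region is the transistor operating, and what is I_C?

active; I_C ≈ 2.6 mA

Assume active. Base-emitter loop: I_B = (V_BB − V_BE)/(R_B + (β+1)R_E) = (4.1 − 0.7)/(82 + 81×0.27) = 0.0327 mA.
I_C = β·I_B = 80×0.0327 = 2.62 mA.
V_CE = V_CC − I_C·R_C − I_E·R_E = 6.2 − 2.62×0.56 − 2.65×0.27 = 4.02 V > V_CE(sat), so the active-region assumption holds.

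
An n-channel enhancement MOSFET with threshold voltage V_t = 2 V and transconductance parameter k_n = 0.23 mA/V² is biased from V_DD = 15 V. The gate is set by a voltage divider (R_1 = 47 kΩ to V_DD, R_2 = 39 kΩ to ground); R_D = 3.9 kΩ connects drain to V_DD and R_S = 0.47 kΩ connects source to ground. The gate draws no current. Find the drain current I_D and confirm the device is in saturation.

V_G = V_DD·R_2/(R_1+R_2) = 15×39/86 = 6.8 V.
Assume saturation: I_D = (k_n/2)(V_GS − V_t)² with V_GS = V_G − I_D·R_S = 6.8 − 0.47·I_D.
Substituting gives 0.0254·I_D² − 1.52·I_D + 2.65 = 0, with roots I_D = 1.8 or 58 mA.
The root I_D = 58 mA gives V_GS = -20.5 V ≤ V_t, so take I_D = 1.8 mA.
Then V_GS = 5.96 V and V_DS = V_DD − I_D(R_D+R_S) = 15 − 1.8×4.37 = 7.13 V.
Saturation requires V_DS ≥ V_GS − V_t = 3.96 V; 7.13 ≥ 3.96 ✓.

I_D ≈ 1.8 mA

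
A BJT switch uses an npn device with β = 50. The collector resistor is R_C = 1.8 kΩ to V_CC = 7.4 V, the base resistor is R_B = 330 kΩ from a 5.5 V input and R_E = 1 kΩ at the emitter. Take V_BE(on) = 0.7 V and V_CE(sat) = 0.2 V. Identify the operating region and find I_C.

Assume active. Base-emitter loop: I_B = (V_BB − V_BE)/(R_B + (β+1)R_E) = (5.5 − 0.7)/(330 + 51×1) = 0.0126 mA.
I_C = β·I_B = 50×0.0126 = 0.63 mA.
V_CE = V_CC − I_C·R_C − I_E·R_E = 7.4 − 0.63×1.8 − 0.643×1 = 5.62 V > V_CE(sat), so the active-region assumption holds.

active; I_C ≈ 0.63 mA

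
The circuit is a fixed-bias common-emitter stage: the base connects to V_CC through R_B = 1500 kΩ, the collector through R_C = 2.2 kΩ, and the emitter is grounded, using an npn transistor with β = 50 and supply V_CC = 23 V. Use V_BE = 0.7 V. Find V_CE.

Base loop: V_CC = I_B·R_B + V_BE, so I_B = (23 − 0.7)/1500 kΩ = 0.0149 mA.
In the active region I_C = β·I_B = 50 × 0.0149 = 0.743 mA.
Collector loop: V_CE = V_CC − I_C·R_C = 23 − 0.743×2.2 = 21.4 V.
Since V_CE = 21.4 V > V_CE(sat) ≈ 0.2 V, the transistor is in the active region as assumed.

V_CE ≈ 21 V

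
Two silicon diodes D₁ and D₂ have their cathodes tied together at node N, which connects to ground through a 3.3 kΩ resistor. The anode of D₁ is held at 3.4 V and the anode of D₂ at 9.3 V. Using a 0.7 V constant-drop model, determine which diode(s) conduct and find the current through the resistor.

Only D₂ conducts; I_R ≈ 2.6 mA

Assume both conduct. Then node N would need to be at both 3.4−0.7 = 2.7 V and 9.3−0.7 = 8.6 V, which is impossible.
Assume only D₂ conducts: V_N = 9.3 − 0.7 = 8.6 V, so I_R = 8.6/3.3 = 2.61 mA.
Check D₁: its anode-to-cathode voltage is 3.4 − 8.6 = -5.2 V < 0.7 V, so it is off. The assumption is consistent.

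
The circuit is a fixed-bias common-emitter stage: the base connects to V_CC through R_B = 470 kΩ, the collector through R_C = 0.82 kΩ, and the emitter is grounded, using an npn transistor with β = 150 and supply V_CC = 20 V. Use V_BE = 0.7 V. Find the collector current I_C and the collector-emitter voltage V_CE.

Base loop: V_CC = I_B·R_B + V_BE, so I_B = (20 − 0.7)/470 kΩ = 0.0411 mA.
In the active region I_C = β·I_B = 150 × 0.0411 = 6.16 mA.
Collector loop: V_CE = V_CC − I_C·R_C = 20 − 6.16×0.82 = 14.9 V.
Since V_CE = 14.9 V > V_CE(sat) ≈ 0.2 V, the transistor is in the active region as assumed.

I_C ≈ 6.2 mA, V_CE ≈ 15 V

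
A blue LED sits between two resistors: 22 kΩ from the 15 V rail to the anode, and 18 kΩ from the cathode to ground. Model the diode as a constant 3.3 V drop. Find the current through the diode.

The two resistors are in series with the diode, so KVL gives 15 = I·22 + 3.3 + I·18.
I = (15 − 3.3) / (22 + 18) kΩ = 11.7 / 40 = 0.292 mA.

I ≈ 0.29 mA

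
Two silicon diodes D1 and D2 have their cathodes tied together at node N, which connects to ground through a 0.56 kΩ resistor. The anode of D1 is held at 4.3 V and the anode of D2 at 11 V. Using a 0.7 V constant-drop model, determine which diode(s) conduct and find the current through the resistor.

Only D2 conducts; I_R ≈ 18 mA

Assume both conduct. Then node N would need to be at both 4.3−0.7 = 3.6 V and 11−0.7 = 10.3 V, which is impossible.
Assume only D2 conducts: V_N = 11 − 0.7 = 10.3 V, so I_R = 10.3/0.56 = 18.4 mA.
Check D1: its anode-to-cathode voltage is 4.3 − 10.3 = -6 V < 0.7 V, so it is off. The assumption is consistent.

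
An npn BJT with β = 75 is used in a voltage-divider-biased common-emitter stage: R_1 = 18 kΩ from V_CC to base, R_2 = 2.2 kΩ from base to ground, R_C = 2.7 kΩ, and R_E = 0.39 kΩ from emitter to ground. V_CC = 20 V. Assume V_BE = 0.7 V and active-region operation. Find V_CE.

V_CE ≈ 9.1 V

Thevenize the base divider: V_Th = V_CC·R_2/(R_1+R_2) = 20×2.2/20.2 = 2.18 V, R_Th = R_1‖R_2 = 1.96 kΩ.
Base-emitter loop: V_Th = I_B·R_Th + V_BE + (β+1)I_B·R_E, so I_B = (2.18 − 0.7) / (1.96 + 76×0.39) = 0.0468 mA.
I_C = β·I_B = 75×0.0468 = 3.51 mA, and I_E = (β+1)I_B = 3.56 mA.
V_CE = V_CC − I_C·R_C − I_E·R_E = 20 − 3.51×2.7 − 3.56×0.39 = 9.14 V.
V_CE = 9.14 V > 0.2 V confirms active-region operation.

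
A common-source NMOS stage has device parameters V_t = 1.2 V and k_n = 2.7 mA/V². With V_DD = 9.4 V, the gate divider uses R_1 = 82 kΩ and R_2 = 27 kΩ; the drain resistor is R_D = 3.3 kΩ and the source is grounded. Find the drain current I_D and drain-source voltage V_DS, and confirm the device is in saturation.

V_G = V_DD·R_2/(R_1+R_2) = 9.4×27/109 = 2.33 V. With the source grounded, V_GS = V_G = 2.33 V.
Assume saturation: I_D = (k_n/2)(V_GS − V_t)² = (2.7/2)×(2.33 − 1.2)² = 1.35×1.13² = 1.72 mA.
V_DS = V_DD − I_D·R_D = 9.4 − 1.72×3.3 = 3.73 V.
Saturation requires V_DS ≥ V_GS − V_t = 1.13 V; 3.73 ≥ 1.13 ✓.

I_D ≈ 1.7 mA, V_DS ≈ 3.7 V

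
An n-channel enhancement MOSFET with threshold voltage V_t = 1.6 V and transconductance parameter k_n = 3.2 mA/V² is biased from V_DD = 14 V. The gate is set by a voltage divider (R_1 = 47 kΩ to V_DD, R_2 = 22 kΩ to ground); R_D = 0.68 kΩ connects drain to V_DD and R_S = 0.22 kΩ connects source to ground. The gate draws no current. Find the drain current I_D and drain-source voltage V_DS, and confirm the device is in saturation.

V_G = V_DD·R_2/(R_1+R_2) = 14×22/69 = 4.46 V.
Assume saturation: I_D = (k_n/2)(V_GS − V_t)² with V_GS = V_G − I_D·R_S = 4.46 − 0.22·I_D.
Substituting gives 0.0774·I_D² − 3.02·I_D + 13.1 = 0, with roots I_D = 4.99 or 34 mA.
The root I_D = 34 mA gives V_GS = -3.01 V ≤ V_t, so take I_D = 4.99 mA.
Then V_GS = 3.37 V and V_DS = V_DD − I_D(R_D+R_S) = 14 − 4.99×0.9 = 9.51 V.
Saturation requires V_DS ≥ V_GS − V_t = 1.77 V; 9.51 ≥ 1.77 ✓.

I_D ≈ 5 mA, V_DS ≈ 9.5 V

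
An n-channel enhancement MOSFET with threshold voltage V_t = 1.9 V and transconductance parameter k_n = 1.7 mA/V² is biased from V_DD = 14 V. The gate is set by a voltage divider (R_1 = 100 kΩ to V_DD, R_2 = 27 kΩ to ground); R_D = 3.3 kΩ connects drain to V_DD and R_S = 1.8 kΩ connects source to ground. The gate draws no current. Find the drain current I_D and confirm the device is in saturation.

I_D ≈ 0.28 mA

V_G = V_DD·R_2/(R_1+R_2) = 14×27/127 = 2.98 V.
Assume saturation: I_D = (k_n/2)(V_GS − V_t)² with V_GS = V_G − I_D·R_S = 2.98 − 1.8·I_D.
Substituting gives 2.75·I_D² − 4.29·I_D + 0.985 = 0, with roots I_D = 0.279 or 1.28 mA.
The root I_D = 1.28 mA gives V_GS = 0.673 V ≤ V_t, so take I_D = 0.279 mA.
Then V_GS = 2.47 V and V_DS = V_DD − I_D(R_D+R_S) = 14 − 0.279×5.1 = 12.6 V.
Saturation requires V_DS ≥ V_GS − V_t = 0.573 V; 12.6 ≥ 0.573 ✓.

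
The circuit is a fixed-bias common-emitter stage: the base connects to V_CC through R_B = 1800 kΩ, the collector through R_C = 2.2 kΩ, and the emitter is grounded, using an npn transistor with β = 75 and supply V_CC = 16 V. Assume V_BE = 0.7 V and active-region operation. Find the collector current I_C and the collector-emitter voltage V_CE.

I_C ≈ 0.64 mA, V_CE ≈ 15 V

Base loop: V_CC = I_B·R_B + V_BE, so I_B = (16 − 0.7)/1800 kΩ = 0.0085 mA.
In the active region I_C = β·I_B = 75 × 0.0085 = 0.638 mA.
Collector loop: V_CE = V_CC − I_C·R_C = 16 − 0.638×2.2 = 14.6 V.
Since V_CE = 14.6 V > V_CE(sat) ≈ 0.2 V, the transistor is in the active region as assumed.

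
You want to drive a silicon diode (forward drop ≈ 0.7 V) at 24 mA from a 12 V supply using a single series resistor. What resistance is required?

The resistor drops V_S − V_D = 12 − 0.7 = 11.3 V at 24 mA.
R = 11.3 V / 24 mA = 0.471 kΩ.

R ≈ 0.47 kΩ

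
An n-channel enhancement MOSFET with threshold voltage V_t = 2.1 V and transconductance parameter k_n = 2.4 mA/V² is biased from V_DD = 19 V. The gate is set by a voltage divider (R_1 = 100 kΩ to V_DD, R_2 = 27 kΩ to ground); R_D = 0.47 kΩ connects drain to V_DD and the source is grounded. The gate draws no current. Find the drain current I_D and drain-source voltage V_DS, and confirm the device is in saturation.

I_D ≈ 4.5 mA, V_DS ≈ 17 V

V_G = V_DD·R_2/(R_1+R_2) = 19×27/127 = 4.04 V. With the source grounded, V_GS = V_G = 4.04 V.
Assume saturation: I_D = (k_n/2)(V_GS − V_t)² = (2.4/2)×(4.04 − 2.1)² = 1.2×1.94² = 4.51 mA.
V_DS = V_DD − I_D·R_D = 19 − 4.51×0.47 = 16.9 V.
Saturation requires V_DS ≥ V_GS − V_t = 1.94 V; 16.9 ≥ 1.94 ✓.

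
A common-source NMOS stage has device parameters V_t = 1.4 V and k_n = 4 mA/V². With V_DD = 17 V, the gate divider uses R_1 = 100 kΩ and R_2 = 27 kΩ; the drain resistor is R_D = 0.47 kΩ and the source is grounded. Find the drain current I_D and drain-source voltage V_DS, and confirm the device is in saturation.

I_D ≈ 9.8 mA, V_DS ≈ 12 V

V_G = V_DD·R_2/(R_1+R_2) = 17×27/127 = 3.61 V. With the source grounded, V_GS = V_G = 3.61 V.
Assume saturation: I_D = (k_n/2)(V_GS − V_t)² = (4/2)×(3.61 − 1.4)² = 2×2.21² = 9.81 mA.
V_DS = V_DD − I_D·R_D = 17 − 9.81×0.47 = 12.4 V.
Saturation requires V_DS ≥ V_GS − V_t = 2.21 V; 12.4 ≥ 2.21 ✓.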